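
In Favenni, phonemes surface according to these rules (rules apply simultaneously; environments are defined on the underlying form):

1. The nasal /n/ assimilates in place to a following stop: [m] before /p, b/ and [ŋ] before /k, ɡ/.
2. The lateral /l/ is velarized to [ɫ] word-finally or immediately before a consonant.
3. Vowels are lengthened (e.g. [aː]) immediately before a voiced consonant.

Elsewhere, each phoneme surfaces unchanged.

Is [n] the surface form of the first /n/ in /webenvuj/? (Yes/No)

/n/ — between /e/ and /v/; rule 1 does not apply here → [n].
The actual realization is [n], which matches [n].

Yes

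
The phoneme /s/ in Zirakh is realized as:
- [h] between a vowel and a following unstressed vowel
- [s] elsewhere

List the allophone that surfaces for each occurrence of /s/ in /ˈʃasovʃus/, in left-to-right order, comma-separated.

[h], [s]

Occurrence 1 (position 3): between a vowel and a following unstressed vowel → [h].
Occurrence 2 (position 8): no conditioning environment matches → elsewhere allophone [s].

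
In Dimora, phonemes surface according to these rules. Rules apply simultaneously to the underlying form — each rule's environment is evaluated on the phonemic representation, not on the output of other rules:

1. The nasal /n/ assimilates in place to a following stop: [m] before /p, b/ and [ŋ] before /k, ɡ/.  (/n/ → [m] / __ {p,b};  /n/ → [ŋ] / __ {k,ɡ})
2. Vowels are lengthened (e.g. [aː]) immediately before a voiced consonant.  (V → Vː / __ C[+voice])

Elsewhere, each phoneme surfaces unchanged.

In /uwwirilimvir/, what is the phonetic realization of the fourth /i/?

[iː]

/i/ meets the environment for rule 2 (before a voiced consonant) → [iː].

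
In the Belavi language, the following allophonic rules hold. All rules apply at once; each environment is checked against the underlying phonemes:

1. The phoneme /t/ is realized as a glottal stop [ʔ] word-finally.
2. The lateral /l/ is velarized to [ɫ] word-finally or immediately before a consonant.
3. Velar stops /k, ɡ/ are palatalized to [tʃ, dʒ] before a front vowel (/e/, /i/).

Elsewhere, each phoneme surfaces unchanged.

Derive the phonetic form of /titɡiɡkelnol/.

/t/ (word-initial): rule 1 targets it, but not word-finally → unchanged [t].
/i/ (between /t/ and /t/): no rule targets it → [i].
/t/ (between /i/ and /ɡ/) is in the target of rule 1 but the environment (word-finally) is not met → [t].
/ɡ/ (between /t/ and /i/): before a front vowel, so rule 3 applies → [dʒ].
/i/ (between /ɡ/ and /ɡ/) is unaffected → [i].
/ɡ/ — between /i/ and /k/; rule 3 does not apply here → [ɡ].
Rule 3 applies to /k/ (between /ɡ/ and /e/: before a front vowel) → [tʃ].
/e/ — not in any rule's target class → [e].
Rule 2 applies to /l/ (between /e/ and /n/: word-finally or immediately before a consonant) → [ɫ].
/n/ (between /l/ and /o/): no rule targets it → [n].
/o/ stays [o].
Rule 2 applies to /l/ (word-final: word-finally or immediately before a consonant) → [ɫ].

[titdʒiɡtʃeɫnoɫ]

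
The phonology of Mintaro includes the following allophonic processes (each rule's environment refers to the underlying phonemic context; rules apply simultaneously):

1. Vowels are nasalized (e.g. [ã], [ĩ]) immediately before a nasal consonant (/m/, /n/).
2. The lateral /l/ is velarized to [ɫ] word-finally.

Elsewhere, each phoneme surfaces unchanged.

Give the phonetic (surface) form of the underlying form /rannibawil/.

[rãnnibawiɫ]

/a/ meets the environment for rule 1 (before a nasal consonant) → [ã].
/i/ — between /n/ and /b/; rule 1 does not apply here → [i].
/a/ (between /b/ and /w/) is in the target of rule 1 but the environment (before a nasal consonant) is not met → [a].
/i/ (between /w/ and /l/) is in the target of rule 1 but the environment (before a nasal consonant) is not met → [i].
/l/ — word-final, word-finally — surfaces as [ɫ] (rule 2).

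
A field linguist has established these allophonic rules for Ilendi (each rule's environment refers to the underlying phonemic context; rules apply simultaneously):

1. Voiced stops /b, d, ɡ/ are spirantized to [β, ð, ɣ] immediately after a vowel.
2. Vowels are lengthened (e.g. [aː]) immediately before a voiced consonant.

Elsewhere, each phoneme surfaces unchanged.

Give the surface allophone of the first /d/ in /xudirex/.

[ð]

/d/ (between /u/ and /i/) occurs immediately after a vowel → [ð] by rule 1.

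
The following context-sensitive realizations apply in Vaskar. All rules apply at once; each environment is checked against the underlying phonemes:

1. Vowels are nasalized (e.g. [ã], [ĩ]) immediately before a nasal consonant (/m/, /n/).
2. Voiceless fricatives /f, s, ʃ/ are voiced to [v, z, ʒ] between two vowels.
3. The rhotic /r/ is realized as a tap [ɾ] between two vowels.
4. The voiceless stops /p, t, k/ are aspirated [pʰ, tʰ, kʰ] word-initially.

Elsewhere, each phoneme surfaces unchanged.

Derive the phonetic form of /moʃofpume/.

/m/ (word-initial): no rule targets it → [m].
/o/ (between /m/ and /ʃ/) fails the environment for rule 1, so it stays [o].
/ʃ/ meets the environment for rule 2 (between two vowels) → [ʒ].
/o/ (between /ʃ/ and /f/) fails the environment for rule 1, so it stays [o].
/f/ — between /o/ and /p/; rule 2 does not apply here → [f].
/p/ (between /f/ and /u/) fails the environment for rule 4, so it stays [p].
/u/ (between /p/ and /m/) occurs before a nasal consonant → [ũ] by rule 1.
/m/ stays [m].
/e/ (word-final) is in the target of rule 1 but the environment (before a nasal consonant) is not met → [e].

[moʒofpũme]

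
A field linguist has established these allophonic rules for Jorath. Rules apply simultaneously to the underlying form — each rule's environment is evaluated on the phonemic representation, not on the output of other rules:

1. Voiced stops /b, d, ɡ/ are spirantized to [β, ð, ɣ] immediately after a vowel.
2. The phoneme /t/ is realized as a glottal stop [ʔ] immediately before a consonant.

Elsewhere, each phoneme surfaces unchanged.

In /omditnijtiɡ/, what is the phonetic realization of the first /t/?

/t/ (between /i/ and /n/) occurs immediately before a consonant → [ʔ] by rule 2.

[ʔ]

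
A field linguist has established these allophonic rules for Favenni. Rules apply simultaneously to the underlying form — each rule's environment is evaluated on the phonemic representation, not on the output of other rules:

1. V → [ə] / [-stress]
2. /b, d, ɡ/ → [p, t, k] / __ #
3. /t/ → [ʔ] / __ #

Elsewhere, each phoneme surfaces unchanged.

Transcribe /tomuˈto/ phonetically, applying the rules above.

[təməˈto]

/t/ (word-initial): rule 3 targets it, but not word-finally → unchanged [t].
/o/ meets the environment for rule 1 (in an unstressed syllable) → [ə].
/m/ — not in any rule's target class → [m].
/u/ meets the environment for rule 1 (in an unstressed syllable) → [ə].
/t/ — between /u/ and /o/; rule 3 does not apply here → [t].
/o/ (word-final): rule 1 targets it, but not in an unstressed syllable → unchanged [o].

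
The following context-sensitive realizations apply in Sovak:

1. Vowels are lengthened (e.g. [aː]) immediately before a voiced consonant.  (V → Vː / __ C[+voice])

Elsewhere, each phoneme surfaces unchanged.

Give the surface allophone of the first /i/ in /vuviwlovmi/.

/i/ — between /v/ and /w/, before a voiced consonant — surfaces as [iː] (rule 1).

[iː]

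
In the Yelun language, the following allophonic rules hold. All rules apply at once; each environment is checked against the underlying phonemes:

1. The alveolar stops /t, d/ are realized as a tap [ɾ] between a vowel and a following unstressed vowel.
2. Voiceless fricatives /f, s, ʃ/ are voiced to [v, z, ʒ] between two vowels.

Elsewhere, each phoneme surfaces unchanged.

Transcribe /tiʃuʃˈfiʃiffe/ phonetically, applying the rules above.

[tiʒuʃˈfiʒiffe]

/t/ (word-initial) is in the target of rule 1 but the environment (between a vowel and a following unstressed vowel) is not met → [t].
/i/ (between /t/ and /ʃ/): no rule targets it → [i].
/ʃ/ — between /i/ and /u/, between two vowels — surfaces as [ʒ] (rule 2).
/u/ — not in any rule's target class → [u].
/ʃ/ — between /u/ and /f/; rule 2 does not apply here → [ʃ].
/f/ — between /ʃ/ and /i/; rule 2 does not apply here → [f].
/i/ (between /f/ and /ʃ/): no rule targets it → [i].
/ʃ/ (between /i/ and /i/) occurs between two vowels → [ʒ] by rule 2.
/i/ stays [i].
/f/ (between /i/ and /f/): rule 2 targets it, but not between two vowels → unchanged [f].
/f/ — between /f/ and /e/; rule 2 does not apply here → [f].
/e/ — not in any rule's target class → [e].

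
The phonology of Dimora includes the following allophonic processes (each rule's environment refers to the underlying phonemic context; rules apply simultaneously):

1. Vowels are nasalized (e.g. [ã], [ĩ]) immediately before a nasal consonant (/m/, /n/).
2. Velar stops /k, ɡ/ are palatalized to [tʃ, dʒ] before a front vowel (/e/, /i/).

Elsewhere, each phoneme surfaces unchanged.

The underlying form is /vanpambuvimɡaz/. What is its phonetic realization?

/v/ — not in any rule's target class → [v].
/a/ (between /v/ and /n/) occurs before a nasal consonant → [ã] by rule 1.
/n/ (between /a/ and /p/): no rule targets it → [n].
/p/ (between /n/ and /a/) is unaffected → [p].
/a/ meets the environment for rule 1 (before a nasal consonant) → [ã].
/m/ — not in any rule's target class → [m].
/b/ — not in any rule's target class → [b].
/u/ (between /b/ and /v/) fails the environment for rule 1, so it stays [u].
/v/ stays [v].
/i/ meets the environment for rule 1 (before a nasal consonant) → [ĩ].
/m/ — not in any rule's target class → [m].
/ɡ/ (between /m/ and /a/) is in the target of rule 2 but the environment (before a front vowel) is not met → [ɡ].
/a/ (between /ɡ/ and /z/) is in the target of rule 1 but the environment (before a nasal consonant) is not met → [a].
/z/ (word-final): no rule targets it → [z].

[vãnpãmbuvĩmɡaz]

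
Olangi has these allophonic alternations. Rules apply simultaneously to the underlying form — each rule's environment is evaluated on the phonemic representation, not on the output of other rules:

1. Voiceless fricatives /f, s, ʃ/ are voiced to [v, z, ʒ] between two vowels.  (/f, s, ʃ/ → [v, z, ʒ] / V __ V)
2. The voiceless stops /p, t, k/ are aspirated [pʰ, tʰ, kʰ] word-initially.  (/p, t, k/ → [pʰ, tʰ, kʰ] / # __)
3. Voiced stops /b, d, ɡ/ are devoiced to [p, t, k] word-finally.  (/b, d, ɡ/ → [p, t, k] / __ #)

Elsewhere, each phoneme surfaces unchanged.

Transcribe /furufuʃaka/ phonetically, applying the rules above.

/f/ (word-initial) is in the target of rule 1 but the environment (between two vowels) is not met → [f].
Rule 1 applies to /f/ (between /u/ and /u/: between two vowels) → [v].
/ʃ/ — between /u/ and /a/, between two vowels — surfaces as [ʒ] (rule 1).
/k/ — between /a/ and /a/; rule 2 does not apply here → [k].

[furuvuʒaka]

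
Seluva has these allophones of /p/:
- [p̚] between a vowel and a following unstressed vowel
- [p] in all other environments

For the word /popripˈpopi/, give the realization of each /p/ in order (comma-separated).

[p], [p], [p], [p], [p̚]

Occurrence 1 (position 1): no conditioning environment matches → elsewhere allophone [p].
Occurrence 2 (position 3): no conditioning environment matches → elsewhere allophone [p].
Occurrence 3 (position 6): no conditioning environment matches → elsewhere allophone [p].
Occurrence 4 (position 7): no conditioning environment matches → elsewhere allophone [p].
Occurrence 5 (position 9): between a vowel and a following unstressed vowel → [p̚].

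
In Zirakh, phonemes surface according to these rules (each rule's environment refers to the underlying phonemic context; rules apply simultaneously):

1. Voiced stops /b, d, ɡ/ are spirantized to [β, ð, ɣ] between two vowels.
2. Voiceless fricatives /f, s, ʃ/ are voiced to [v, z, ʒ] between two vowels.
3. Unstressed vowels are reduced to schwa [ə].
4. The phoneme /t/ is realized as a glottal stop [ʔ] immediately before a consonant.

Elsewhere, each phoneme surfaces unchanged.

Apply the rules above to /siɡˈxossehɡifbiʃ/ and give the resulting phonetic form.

/s/ (word-initial) fails the environment for rule 2, so it stays [s].
/i/ (between /s/ and /ɡ/) occurs in an unstressed syllable → [ə] by rule 3.
/ɡ/ (between /i/ and /x/) fails the environment for rule 1, so it stays [ɡ].
/o/ — between /x/ and /s/; rule 3 does not apply here → [o].
/s/ (between /o/ and /s/) fails the environment for rule 2, so it stays [s].
/s/ (between /s/ and /e/) fails the environment for rule 2, so it stays [s].
Rule 3 applies to /e/ (between /s/ and /h/: in an unstressed syllable) → [ə].
/ɡ/ (between /h/ and /i/): rule 1 targets it, but not between two vowels → unchanged [ɡ].
/i/ — between /ɡ/ and /f/, in an unstressed syllable — surfaces as [ə] (rule 3).
/f/ (between /i/ and /b/): rule 2 targets it, but not between two vowels → unchanged [f].
/b/ (between /f/ and /i/) is in the target of rule 1 but the environment (between two vowels) is not met → [b].
Rule 3 applies to /i/ (between /b/ and /ʃ/: in an unstressed syllable) → [ə].
/ʃ/ — word-final; rule 2 does not apply here → [ʃ].

[səɡˈxossəhɡəfbəʃ]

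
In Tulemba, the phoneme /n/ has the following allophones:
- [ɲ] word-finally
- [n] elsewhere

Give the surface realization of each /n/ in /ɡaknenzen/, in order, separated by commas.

[n], [n], [ɲ]

Occurrence 1 (position 4): no conditioning environment matches → elsewhere allophone [n].
Occurrence 2 (position 6): no conditioning environment matches → elsewhere allophone [n].
Occurrence 3 (position 9): word-finally → [ɲ].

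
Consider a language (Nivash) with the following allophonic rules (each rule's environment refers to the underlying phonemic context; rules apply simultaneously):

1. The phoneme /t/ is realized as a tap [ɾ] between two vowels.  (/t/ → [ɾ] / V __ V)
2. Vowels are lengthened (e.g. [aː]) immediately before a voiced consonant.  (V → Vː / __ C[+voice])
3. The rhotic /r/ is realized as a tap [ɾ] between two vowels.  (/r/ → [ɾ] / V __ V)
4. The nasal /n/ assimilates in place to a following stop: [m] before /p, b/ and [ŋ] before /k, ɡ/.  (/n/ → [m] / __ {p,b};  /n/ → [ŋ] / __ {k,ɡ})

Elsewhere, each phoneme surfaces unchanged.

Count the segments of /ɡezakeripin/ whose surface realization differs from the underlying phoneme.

4

Segments that undergo a rule: /e/ → [eː] (rule 2); /e/ → [eː] (rule 2); /r/ → [ɾ] (rule 3); /i/ → [iː] (rule 2).
All other segments surface unchanged.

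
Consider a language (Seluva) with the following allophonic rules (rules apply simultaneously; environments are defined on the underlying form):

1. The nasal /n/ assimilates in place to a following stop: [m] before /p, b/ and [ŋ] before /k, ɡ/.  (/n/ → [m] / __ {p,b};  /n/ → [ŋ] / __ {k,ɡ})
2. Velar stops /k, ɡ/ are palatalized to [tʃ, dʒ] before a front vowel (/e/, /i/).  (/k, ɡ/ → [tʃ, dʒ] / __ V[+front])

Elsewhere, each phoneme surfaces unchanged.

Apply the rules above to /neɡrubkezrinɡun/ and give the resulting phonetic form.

/n/ (word-initial) fails the environment for rule 1, so it stays [n].
/e/ — not in any rule's target class → [e].
/ɡ/ — between /e/ and /r/; rule 2 does not apply here → [ɡ].
/r/ (between /ɡ/ and /u/): no rule targets it → [r].
/u/ — not in any rule's target class → [u].
/b/ stays [b].
Rule 2 applies to /k/ (between /b/ and /e/: before a front vowel) → [tʃ].
/e/ — not in any rule's target class → [e].
/z/ (between /e/ and /r/): no rule targets it → [z].
/r/ stays [r].
/i/ stays [i].
/n/ (between /i/ and /ɡ/): before a labial or velar stop, so rule 1 applies → [ŋ].
/ɡ/ — between /n/ and /u/; rule 2 does not apply here → [ɡ].
/u/ (between /ɡ/ and /n/) is unaffected → [u].
/n/ — word-final; rule 1 does not apply here → [n].

[neɡrubtʃezriŋɡun]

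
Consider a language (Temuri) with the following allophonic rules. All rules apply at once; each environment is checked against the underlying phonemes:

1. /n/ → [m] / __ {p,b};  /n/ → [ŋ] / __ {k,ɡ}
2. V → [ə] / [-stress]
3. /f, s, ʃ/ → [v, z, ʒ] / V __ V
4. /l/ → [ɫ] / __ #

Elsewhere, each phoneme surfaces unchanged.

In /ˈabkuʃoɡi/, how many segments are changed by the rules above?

Segments that undergo a rule: /u/ → [ə] (rule 2); /ʃ/ → [ʒ] (rule 3); /o/ → [ə] (rule 2); /i/ → [ə] (rule 2).
All other segments surface unchanged.

4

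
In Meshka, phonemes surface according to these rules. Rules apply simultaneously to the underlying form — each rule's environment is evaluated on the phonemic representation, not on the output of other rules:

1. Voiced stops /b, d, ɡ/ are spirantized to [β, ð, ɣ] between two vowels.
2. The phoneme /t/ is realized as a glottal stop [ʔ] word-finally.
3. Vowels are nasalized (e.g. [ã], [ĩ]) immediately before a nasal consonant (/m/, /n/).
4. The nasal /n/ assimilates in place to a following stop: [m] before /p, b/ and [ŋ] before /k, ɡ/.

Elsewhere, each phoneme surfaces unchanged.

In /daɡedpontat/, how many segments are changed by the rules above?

Segments that undergo a rule: /ɡ/ → [ɣ] (rule 1); /o/ → [õ] (rule 3); /t/ → [ʔ] (rule 2).
All other segments surface unchanged.

3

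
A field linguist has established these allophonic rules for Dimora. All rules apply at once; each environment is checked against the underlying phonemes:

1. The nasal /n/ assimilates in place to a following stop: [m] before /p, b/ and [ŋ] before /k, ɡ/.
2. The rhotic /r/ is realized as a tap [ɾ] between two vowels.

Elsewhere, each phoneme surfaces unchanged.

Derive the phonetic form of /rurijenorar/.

/r/ (word-initial) fails the environment for rule 2, so it stays [r].
/u/ (between /r/ and /r/) is unaffected → [u].
/r/ meets the environment for rule 2 (between two vowels) → [ɾ].
/i/ stays [i].
/j/ (between /i/ and /e/): no rule targets it → [j].
/e/ stays [e].
/n/ — between /e/ and /o/; rule 1 does not apply here → [n].
/o/ stays [o].
/r/ — between /o/ and /a/, between two vowels — surfaces as [ɾ] (rule 2).
/a/ — not in any rule's target class → [a].
/r/ (word-final) fails the environment for rule 2, so it stays [r].

[ruɾijenoɾar]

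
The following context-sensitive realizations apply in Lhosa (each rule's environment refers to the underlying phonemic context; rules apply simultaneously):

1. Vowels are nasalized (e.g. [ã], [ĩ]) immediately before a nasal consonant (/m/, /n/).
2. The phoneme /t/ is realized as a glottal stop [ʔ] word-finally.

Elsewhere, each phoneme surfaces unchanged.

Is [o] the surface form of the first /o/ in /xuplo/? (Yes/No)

/o/ (word-final) fails the environment for rule 1, so it stays [o].
The actual realization is [o], which matches [o].

Yes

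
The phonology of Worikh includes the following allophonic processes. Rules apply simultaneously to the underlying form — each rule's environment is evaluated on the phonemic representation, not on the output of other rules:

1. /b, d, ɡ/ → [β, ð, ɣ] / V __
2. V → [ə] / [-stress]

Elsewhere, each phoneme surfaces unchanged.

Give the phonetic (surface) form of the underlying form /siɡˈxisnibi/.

/i/ meets the environment for rule 2 (in an unstressed syllable) → [ə].
/ɡ/ (between /i/ and /x/): immediately after a vowel, so rule 1 applies → [ɣ].
/i/ (between /x/ and /s/): rule 2 targets it, but not in an unstressed syllable → unchanged [i].
/i/ — between /n/ and /b/, in an unstressed syllable — surfaces as [ə] (rule 2).
/b/ (between /i/ and /i/) occurs immediately after a vowel → [β] by rule 1.
/i/ meets the environment for rule 2 (in an unstressed syllable) → [ə].

[səɣˈxisnəβə]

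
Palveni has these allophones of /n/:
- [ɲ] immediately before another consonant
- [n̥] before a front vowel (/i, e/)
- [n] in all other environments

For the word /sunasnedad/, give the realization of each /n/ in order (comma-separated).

Occurrence 1 (position 3): no conditioning environment matches → elsewhere allophone [n].
Occurrence 2 (position 6): before a front vowel (/i, e/) → [n̥].

[n], [n̥]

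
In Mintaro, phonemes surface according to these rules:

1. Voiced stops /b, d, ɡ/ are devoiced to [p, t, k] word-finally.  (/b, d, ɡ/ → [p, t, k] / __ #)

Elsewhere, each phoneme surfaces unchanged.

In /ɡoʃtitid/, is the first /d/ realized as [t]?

Yes

/d/ (word-final): word-finally, so rule 1 applies → [t].
The actual realization is [t], which matches [t].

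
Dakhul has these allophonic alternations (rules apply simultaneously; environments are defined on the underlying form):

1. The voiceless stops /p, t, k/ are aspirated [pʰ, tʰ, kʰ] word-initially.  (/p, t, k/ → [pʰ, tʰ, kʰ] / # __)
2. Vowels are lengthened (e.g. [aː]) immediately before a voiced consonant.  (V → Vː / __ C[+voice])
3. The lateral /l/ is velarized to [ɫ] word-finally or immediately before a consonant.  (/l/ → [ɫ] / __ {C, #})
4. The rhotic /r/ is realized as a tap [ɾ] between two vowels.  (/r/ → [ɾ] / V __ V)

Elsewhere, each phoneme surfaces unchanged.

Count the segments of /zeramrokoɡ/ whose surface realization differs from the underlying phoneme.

Segments that undergo a rule: /e/ → [eː] (rule 2); /r/ → [ɾ] (rule 4); /a/ → [aː] (rule 2); /o/ → [oː] (rule 2).
All other segments surface unchanged.

4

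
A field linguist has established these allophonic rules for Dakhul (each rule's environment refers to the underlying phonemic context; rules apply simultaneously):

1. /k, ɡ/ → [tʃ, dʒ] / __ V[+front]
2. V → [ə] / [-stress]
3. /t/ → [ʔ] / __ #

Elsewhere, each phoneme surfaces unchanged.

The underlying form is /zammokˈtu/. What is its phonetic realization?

[zəmməkˈtu]

/z/ (word-initial): no rule targets it → [z].
/a/ (between /z/ and /m/): in an unstressed syllable, so rule 2 applies → [ə].
/m/ (between /a/ and /m/): no rule targets it → [m].
/m/ — not in any rule's target class → [m].
/o/ (between /m/ and /k/) occurs in an unstressed syllable → [ə] by rule 2.
/k/ — between /o/ and /t/; rule 1 does not apply here → [k].
/t/ (between /k/ and /u/) fails the environment for rule 3, so it stays [t].
/u/ — word-final; rule 2 does not apply here → [u].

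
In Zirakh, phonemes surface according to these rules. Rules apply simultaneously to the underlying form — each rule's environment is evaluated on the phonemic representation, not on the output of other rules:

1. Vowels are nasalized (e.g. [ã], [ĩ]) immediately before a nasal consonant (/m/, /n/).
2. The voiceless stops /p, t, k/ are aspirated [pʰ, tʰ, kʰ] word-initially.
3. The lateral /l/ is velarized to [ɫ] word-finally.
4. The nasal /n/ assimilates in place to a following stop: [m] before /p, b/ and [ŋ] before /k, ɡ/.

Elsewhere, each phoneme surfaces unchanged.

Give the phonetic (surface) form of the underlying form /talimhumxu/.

[tʰalĩmhũmxu]

Rule 2 applies to /t/ (word-initial: word-initially) → [tʰ].
/a/ (between /t/ and /l/) fails the environment for rule 1, so it stays [a].
/l/ (between /a/ and /i/) fails the environment for rule 3, so it stays [l].
/i/ (between /l/ and /m/): before a nasal consonant, so rule 1 applies → [ĩ].
/m/ — not in any rule's target class → [m].
/h/ stays [h].
/u/ — between /h/ and /m/, before a nasal consonant — surfaces as [ũ] (rule 1).
/m/ — not in any rule's target class → [m].
/x/ (between /m/ and /u/): no rule targets it → [x].
/u/ — word-final; rule 1 does not apply here → [u].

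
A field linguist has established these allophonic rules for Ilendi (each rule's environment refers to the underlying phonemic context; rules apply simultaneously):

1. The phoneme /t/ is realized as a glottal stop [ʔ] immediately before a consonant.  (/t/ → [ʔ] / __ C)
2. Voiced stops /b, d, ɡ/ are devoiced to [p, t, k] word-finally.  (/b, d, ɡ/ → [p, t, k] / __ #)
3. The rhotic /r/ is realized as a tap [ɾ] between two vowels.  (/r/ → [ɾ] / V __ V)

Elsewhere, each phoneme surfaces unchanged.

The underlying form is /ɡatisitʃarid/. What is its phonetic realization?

/ɡ/ (word-initial) fails the environment for rule 2, so it stays [ɡ].
/a/ (between /ɡ/ and /t/): no rule targets it → [a].
/t/ — between /a/ and /i/; rule 1 does not apply here → [t].
/i/ stays [i].
/s/ — not in any rule's target class → [s].
/i/ (between /s/ and /t/): no rule targets it → [i].
Rule 1 applies to /t/ (between /i/ and /ʃ/: immediately before a consonant) → [ʔ].
/ʃ/ stays [ʃ].
/a/ — not in any rule's target class → [a].
/r/ (between /a/ and /i/): between two vowels, so rule 3 applies → [ɾ].
/i/ (between /r/ and /d/): no rule targets it → [i].
Rule 2 applies to /d/ (word-final: word-finally) → [t].

[ɡatisiʔʃaɾit]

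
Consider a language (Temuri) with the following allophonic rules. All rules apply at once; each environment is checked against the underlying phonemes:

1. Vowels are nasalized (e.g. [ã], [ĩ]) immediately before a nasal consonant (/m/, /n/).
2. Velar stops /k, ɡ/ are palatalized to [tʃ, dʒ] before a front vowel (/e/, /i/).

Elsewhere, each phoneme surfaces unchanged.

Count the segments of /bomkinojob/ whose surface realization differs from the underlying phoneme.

Segments that undergo a rule: /o/ → [õ] (rule 1); /k/ → [tʃ] (rule 2); /i/ → [ĩ] (rule 1).
All other segments surface unchanged.

3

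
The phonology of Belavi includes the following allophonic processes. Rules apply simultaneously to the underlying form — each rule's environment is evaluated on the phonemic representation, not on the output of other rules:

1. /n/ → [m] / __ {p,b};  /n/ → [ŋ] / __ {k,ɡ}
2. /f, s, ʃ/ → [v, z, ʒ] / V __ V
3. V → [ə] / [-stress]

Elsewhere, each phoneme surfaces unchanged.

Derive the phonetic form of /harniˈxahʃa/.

[hərnəˈxahʃə]

/h/ — not in any rule's target class → [h].
Rule 3 applies to /a/ (between /h/ and /r/: in an unstressed syllable) → [ə].
/r/ — not in any rule's target class → [r].
/n/ (between /r/ and /i/): rule 1 targets it, but not before a labial or velar stop → unchanged [n].
/i/ — between /n/ and /x/, in an unstressed syllable — surfaces as [ə] (rule 3).
/x/ (between /i/ and /a/) is unaffected → [x].
/a/ — between /x/ and /h/; rule 3 does not apply here → [a].
/h/ (between /a/ and /ʃ/): no rule targets it → [h].
/ʃ/ (between /h/ and /a/): rule 2 targets it, but not between two vowels → unchanged [ʃ].
Rule 3 applies to /a/ (word-final: in an unstressed syllable) → [ə].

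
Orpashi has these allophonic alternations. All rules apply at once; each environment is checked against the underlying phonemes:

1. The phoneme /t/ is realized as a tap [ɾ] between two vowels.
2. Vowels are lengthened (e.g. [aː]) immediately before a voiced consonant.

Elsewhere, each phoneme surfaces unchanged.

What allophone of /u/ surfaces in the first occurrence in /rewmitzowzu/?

[u]

/u/ (word-final) is in the target of rule 2 but the environment (before a voiced consonant) is not met → [u].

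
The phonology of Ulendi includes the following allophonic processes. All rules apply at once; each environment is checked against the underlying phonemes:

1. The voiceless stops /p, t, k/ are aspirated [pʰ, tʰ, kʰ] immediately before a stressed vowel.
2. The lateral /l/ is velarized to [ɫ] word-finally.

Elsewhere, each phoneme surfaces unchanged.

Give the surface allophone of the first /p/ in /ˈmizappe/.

[p]

/p/ — between /a/ and /p/; rule 1 does not apply here → [p].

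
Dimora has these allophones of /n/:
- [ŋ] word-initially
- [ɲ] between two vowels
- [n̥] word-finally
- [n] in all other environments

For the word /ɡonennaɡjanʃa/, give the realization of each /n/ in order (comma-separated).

[ɲ], [n], [n], [n]

Occurrence 1 (position 3): between two vowels → [ɲ].
Occurrence 2 (position 5): no conditioning environment matches → elsewhere allophone [n].
Occurrence 3 (position 6): no conditioning environment matches → elsewhere allophone [n].
Occurrence 4 (position 11): no conditioning environment matches → elsewhere allophone [n].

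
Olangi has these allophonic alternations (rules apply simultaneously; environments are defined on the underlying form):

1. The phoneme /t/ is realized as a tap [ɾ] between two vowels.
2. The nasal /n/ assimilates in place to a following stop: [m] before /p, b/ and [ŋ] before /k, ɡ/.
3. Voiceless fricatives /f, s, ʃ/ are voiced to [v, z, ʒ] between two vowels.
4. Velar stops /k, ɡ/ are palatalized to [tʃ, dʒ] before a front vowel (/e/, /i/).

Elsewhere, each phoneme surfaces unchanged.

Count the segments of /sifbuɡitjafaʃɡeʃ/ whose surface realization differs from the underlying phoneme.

Segments that undergo a rule: /ɡ/ → [dʒ] (rule 4); /f/ → [v] (rule 3); /ɡ/ → [dʒ] (rule 4).
All other segments surface unchanged.

3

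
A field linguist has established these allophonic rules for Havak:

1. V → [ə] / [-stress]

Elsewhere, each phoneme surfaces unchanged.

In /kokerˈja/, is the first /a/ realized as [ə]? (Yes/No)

No

/a/ (word-final): rule 1 targets it, but not in an unstressed syllable → unchanged [a].
The actual realization is [a], not [ə].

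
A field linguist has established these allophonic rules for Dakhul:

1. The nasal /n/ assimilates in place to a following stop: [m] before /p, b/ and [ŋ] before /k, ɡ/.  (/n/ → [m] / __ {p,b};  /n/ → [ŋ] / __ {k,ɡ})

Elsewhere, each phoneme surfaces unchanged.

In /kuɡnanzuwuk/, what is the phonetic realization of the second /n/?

[n]

/n/ (between /a/ and /z/) fails the environment for rule 1, so it stays [n].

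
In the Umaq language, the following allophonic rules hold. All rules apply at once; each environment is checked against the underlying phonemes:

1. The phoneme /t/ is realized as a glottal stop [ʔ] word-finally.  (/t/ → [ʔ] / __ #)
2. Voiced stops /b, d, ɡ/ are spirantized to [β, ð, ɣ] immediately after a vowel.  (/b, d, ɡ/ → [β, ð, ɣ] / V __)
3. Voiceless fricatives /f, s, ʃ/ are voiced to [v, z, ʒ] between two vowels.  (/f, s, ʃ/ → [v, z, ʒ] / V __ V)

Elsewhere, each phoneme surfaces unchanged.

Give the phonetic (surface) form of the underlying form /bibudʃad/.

/b/ (word-initial) is in the target of rule 2 but the environment (immediately after a vowel) is not met → [b].
/i/ (between /b/ and /b/) is unaffected → [i].
Rule 2 applies to /b/ (between /i/ and /u/: immediately after a vowel) → [β].
/u/ stays [u].
/d/ (between /u/ and /ʃ/): immediately after a vowel, so rule 2 applies → [ð].
/ʃ/ (between /d/ and /a/): rule 3 targets it, but not between two vowels → unchanged [ʃ].
/a/ stays [a].
/d/ meets the environment for rule 2 (immediately after a vowel) → [ð].

[biβuðʃað]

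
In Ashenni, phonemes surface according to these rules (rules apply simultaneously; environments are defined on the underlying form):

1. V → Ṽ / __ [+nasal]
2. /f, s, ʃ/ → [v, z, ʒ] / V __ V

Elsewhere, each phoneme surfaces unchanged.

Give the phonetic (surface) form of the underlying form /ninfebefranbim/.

/n/ (word-initial) is unaffected → [n].
/i/ (between /n/ and /n/): before a nasal consonant, so rule 1 applies → [ĩ].
/n/ (between /i/ and /f/): no rule targets it → [n].
/f/ — between /n/ and /e/; rule 2 does not apply here → [f].
/e/ — between /f/ and /b/; rule 1 does not apply here → [e].
/b/ (between /e/ and /e/): no rule targets it → [b].
/e/ (between /b/ and /f/): rule 1 targets it, but not before a nasal consonant → unchanged [e].
/f/ (between /e/ and /r/) is in the target of rule 2 but the environment (between two vowels) is not met → [f].
/r/ stays [r].
/a/ — between /r/ and /n/, before a nasal consonant — surfaces as [ã] (rule 1).
/n/ (between /a/ and /b/) is unaffected → [n].
/b/ (between /n/ and /i/): no rule targets it → [b].
/i/ meets the environment for rule 1 (before a nasal consonant) → [ĩ].
/m/ (word-final) is unaffected → [m].

[nĩnfebefrãnbĩm]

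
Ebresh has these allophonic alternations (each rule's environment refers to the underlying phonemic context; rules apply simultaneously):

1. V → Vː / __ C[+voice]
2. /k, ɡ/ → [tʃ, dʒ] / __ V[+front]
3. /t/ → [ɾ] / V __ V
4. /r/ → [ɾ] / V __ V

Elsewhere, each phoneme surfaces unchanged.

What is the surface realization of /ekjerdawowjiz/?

[ekjeːrdaːwoːwjiːz]

/e/ — word-initial; rule 1 does not apply here → [e].
/k/ — between /e/ and /j/; rule 2 does not apply here → [k].
/j/ — not in any rule's target class → [j].
/e/ (between /j/ and /r/): before a voiced consonant, so rule 1 applies → [eː].
/r/ (between /e/ and /d/) is in the target of rule 4 but the environment (between two vowels) is not met → [r].
/d/ stays [d].
Rule 1 applies to /a/ (between /d/ and /w/: before a voiced consonant) → [aː].
/w/ (between /a/ and /o/) is unaffected → [w].
/o/ (between /w/ and /w/): before a voiced consonant, so rule 1 applies → [oː].
/w/ stays [w].
/j/ — not in any rule's target class → [j].
/i/ — between /j/ and /z/, before a voiced consonant — surfaces as [iː] (rule 1).
/z/ — not in any rule's target class → [z].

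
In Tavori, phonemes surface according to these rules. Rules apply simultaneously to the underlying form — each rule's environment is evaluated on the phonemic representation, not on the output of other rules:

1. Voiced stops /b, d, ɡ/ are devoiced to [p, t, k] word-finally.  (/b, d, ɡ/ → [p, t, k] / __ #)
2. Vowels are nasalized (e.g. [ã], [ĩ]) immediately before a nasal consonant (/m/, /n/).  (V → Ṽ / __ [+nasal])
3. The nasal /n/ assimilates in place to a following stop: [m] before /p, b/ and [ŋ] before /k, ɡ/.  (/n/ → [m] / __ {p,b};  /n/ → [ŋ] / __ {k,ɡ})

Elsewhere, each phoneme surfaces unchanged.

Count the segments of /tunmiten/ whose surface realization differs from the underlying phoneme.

2

Segments that undergo a rule: /u/ → [ũ] (rule 2); /e/ → [ẽ] (rule 2).
All other segments surface unchanged.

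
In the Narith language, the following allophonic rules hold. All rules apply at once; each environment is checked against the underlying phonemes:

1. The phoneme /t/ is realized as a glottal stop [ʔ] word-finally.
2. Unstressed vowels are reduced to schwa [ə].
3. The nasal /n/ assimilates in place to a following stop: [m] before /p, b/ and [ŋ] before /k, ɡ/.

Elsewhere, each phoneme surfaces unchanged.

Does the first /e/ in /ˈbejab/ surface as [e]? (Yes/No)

Yes

/e/ — between /b/ and /j/; rule 2 does not apply here → [e].
The actual realization is [e], which matches [e].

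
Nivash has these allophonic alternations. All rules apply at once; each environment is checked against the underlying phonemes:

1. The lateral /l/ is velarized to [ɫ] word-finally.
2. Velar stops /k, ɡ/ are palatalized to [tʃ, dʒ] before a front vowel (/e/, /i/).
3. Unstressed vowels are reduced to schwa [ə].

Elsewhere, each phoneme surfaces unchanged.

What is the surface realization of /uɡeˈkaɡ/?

[ədʒəˈkaɡ]

/u/ — word-initial, in an unstressed syllable — surfaces as [ə] (rule 3).
/ɡ/ (between /u/ and /e/): before a front vowel, so rule 2 applies → [dʒ].
/e/ — between /ɡ/ and /k/, in an unstressed syllable — surfaces as [ə] (rule 3).
/k/ (between /e/ and /a/) is in the target of rule 2 but the environment (before a front vowel) is not met → [k].
/a/ (between /k/ and /ɡ/) fails the environment for rule 3, so it stays [a].
/ɡ/ (word-final): rule 2 targets it, but not before a front vowel → unchanged [ɡ].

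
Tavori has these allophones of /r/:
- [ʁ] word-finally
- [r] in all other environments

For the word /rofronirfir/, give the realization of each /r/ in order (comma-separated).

[r], [r], [r], [ʁ]

Occurrence 1 (position 1): no conditioning environment matches → elsewhere allophone [r].
Occurrence 2 (position 4): no conditioning environment matches → elsewhere allophone [r].
Occurrence 3 (position 8): no conditioning environment matches → elsewhere allophone [r].
Occurrence 4 (position 11): word-finally → [ʁ].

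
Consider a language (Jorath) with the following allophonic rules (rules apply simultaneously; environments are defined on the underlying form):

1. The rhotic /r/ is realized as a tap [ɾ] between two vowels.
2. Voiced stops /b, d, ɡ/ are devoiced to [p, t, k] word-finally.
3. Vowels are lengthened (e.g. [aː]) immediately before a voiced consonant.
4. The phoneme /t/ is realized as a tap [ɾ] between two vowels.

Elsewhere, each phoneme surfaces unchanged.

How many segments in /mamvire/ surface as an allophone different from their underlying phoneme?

Segments that undergo a rule: /a/ → [aː] (rule 3); /i/ → [iː] (rule 3); /r/ → [ɾ] (rule 1).
All other segments surface unchanged.

3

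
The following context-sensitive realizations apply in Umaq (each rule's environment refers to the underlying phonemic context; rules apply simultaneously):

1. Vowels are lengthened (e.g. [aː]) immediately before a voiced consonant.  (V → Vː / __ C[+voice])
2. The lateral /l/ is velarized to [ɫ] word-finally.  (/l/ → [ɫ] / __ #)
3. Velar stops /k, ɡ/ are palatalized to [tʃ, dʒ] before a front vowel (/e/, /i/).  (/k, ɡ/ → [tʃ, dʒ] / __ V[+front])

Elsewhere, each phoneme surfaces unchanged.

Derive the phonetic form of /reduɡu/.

[reːduːɡu]

/e/ — between /r/ and /d/, before a voiced consonant — surfaces as [eː] (rule 1).
/u/ (between /d/ and /ɡ/) occurs before a voiced consonant → [uː] by rule 1.
/ɡ/ (between /u/ and /u/) is in the target of rule 3 but the environment (before a front vowel) is not met → [ɡ].
/u/ (word-final) fails the environment for rule 1, so it stays [u].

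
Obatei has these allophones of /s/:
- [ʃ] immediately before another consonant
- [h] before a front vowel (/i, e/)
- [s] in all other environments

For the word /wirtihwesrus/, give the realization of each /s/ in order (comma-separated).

[ʃ], [s]

Occurrence 1 (position 9): immediately before another consonant → [ʃ].
Occurrence 2 (position 12): no conditioning environment matches → elsewhere allophone [s].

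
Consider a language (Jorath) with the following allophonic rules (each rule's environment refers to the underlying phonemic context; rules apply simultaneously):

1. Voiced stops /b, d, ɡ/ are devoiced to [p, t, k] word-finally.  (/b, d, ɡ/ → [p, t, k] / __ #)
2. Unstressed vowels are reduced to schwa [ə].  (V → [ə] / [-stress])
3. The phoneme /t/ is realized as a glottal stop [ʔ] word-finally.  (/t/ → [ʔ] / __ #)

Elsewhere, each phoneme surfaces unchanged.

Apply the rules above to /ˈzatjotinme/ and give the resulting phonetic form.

[ˈzatjətənmə]

/z/ — not in any rule's target class → [z].
/a/ — between /z/ and /t/; rule 2 does not apply here → [a].
/t/ — between /a/ and /j/; rule 3 does not apply here → [t].
/j/ (between /t/ and /o/): no rule targets it → [j].
/o/ meets the environment for rule 2 (in an unstressed syllable) → [ə].
/t/ (between /o/ and /i/) is in the target of rule 3 but the environment (word-finally) is not met → [t].
/i/ meets the environment for rule 2 (in an unstressed syllable) → [ə].
/n/ stays [n].
/m/ (between /n/ and /e/): no rule targets it → [m].
Rule 2 applies to /e/ (word-final: in an unstressed syllable) → [ə].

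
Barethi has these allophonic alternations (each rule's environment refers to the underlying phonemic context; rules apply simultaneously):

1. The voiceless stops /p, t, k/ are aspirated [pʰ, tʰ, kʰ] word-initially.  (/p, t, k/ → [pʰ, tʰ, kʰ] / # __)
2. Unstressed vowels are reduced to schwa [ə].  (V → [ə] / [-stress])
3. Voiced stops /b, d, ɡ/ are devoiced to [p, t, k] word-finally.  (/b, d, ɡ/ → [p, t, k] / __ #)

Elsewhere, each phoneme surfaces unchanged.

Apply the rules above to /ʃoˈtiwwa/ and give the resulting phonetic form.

/ʃ/ stays [ʃ].
/o/ meets the environment for rule 2 (in an unstressed syllable) → [ə].
/t/ (between /o/ and /i/) is in the target of rule 1 but the environment (word-initially) is not met → [t].
/i/ — between /t/ and /w/; rule 2 does not apply here → [i].
/w/ (between /i/ and /w/): no rule targets it → [w].
/w/ — not in any rule's target class → [w].
Rule 2 applies to /a/ (word-final: in an unstressed syllable) → [ə].

[ʃəˈtiwwə]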